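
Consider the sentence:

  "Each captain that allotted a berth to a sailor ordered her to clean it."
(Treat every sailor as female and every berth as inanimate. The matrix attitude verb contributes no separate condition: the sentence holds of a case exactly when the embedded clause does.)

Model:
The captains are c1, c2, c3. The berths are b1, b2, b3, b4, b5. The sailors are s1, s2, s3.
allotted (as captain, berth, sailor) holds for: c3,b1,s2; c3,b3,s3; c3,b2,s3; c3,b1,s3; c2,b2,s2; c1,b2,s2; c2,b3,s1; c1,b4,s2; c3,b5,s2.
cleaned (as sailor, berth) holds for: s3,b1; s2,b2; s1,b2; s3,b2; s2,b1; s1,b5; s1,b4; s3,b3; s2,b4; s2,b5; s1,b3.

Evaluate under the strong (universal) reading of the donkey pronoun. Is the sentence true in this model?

"her" takes "a sailor" as antecedent and "it" takes "a berth"; both are donkey pronouns co-varying with the restrictor.
Strong reading: for every (c,b,s) with allotted(c,b,s), cleaned(s,b).
Restrictor triples: (c1,b2,s2)→cleaned(s2,b2) ✓  (c1,b4,s2)→cleaned(s2,b4) ✓  (c2,b2,s2)→cleaned(s2,b2) ✓  (c2,b3,s1)→cleaned(s1,b3) ✓  (c3,b1,s2)→cleaned(s2,b1) ✓  (c3,b1,s3)→cleaned(s3,b1) ✓  (c3,b2,s3)→cleaned(s3,b2) ✓  (c3,b3,s3)→cleaned(s3,b3) ✓  (c3,b5,s2)→cleaned(s2,b5) ✓
Every restrictor triple satisfies the scope.

True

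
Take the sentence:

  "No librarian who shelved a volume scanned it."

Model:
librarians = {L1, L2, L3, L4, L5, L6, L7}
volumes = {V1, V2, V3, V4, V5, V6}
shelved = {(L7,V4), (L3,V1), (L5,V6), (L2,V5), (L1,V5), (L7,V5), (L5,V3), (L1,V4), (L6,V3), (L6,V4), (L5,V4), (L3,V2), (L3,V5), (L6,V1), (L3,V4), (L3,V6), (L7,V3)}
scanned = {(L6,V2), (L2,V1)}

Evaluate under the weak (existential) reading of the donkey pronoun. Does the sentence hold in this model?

True

"it" takes "a volume" as antecedent — a donkey pronoun bound across the clause boundary.
Truth condition: for no (l,v) with shelved(l,v) does scanned(l,v) hold.
Restrictor pairs — does the scope hold? (L1,V4):fails  (L1,V5):fails  (L2,V5):fails  (L3,V1):fails  (L3,V2):fails  (L3,V4):fails  (L3,V5):fails  (L3,V6):fails  (L5,V3):fails  (L5,V4):fails  (L5,V6):fails  (L6,V1):fails  (L6,V3):fails  (L6,V4):fails  (L7,V3):fails  (L7,V4):fails  (L7,V5):fails
Scope holds for no restrictor pair, so the sentence is true.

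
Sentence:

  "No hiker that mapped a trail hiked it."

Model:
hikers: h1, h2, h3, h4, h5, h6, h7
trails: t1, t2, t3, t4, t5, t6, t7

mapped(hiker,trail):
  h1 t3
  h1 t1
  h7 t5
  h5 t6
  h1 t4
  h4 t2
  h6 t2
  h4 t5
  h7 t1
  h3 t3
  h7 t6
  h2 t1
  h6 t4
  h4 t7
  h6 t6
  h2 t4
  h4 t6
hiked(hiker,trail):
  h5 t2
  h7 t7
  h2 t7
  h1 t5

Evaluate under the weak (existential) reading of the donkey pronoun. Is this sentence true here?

"it" takes "a trail" as antecedent — a donkey pronoun bound across the clause boundary.
Truth condition: for no (h,t) with mapped(h,t) does hiked(h,t) hold.
Restrictor pairs — does the scope hold? (h1,t1):fails  (h1,t3):fails  (h1,t4):fails  (h2,t1):fails  (h2,t4):fails  (h3,t3):fails  (h4,t2):fails  (h4,t5):fails  (h4,t6):fails  (h4,t7):fails  (h5,t6):fails  (h6,t2):fails  (h6,t4):fails  (h6,t6):fails  (h7,t1):fails  (h7,t5):fails  (h7,t6):fails
Scope holds for no restrictor pair, so the sentence is true.

True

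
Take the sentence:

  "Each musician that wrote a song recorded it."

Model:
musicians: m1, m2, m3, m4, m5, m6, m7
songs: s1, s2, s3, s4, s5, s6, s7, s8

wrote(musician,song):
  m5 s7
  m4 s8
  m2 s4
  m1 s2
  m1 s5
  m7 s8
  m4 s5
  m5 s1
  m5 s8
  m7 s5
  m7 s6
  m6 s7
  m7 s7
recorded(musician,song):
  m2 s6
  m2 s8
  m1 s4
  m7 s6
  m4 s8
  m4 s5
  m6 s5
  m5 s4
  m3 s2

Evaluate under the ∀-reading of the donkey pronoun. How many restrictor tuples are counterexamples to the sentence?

10

"it" takes "a song" as antecedent — a donkey pronoun bound across the clause boundary.
Strong reading: for every (m,s) with wrote(m,s), recorded(m,s).
Restrictor pairs: (m1,s2) ✗  (m1,s5) ✗  (m2,s4) ✗  (m4,s5) ✓  (m4,s8) ✓  (m5,s1) ✗  (m5,s7) ✗  (m5,s8) ✗  (m6,s7) ✗  (m7,s5) ✗  (m7,s6) ✓  (m7,s7) ✗  (m7,s8) ✗
Counterexamples (restrictor pairs failing the scope): 10.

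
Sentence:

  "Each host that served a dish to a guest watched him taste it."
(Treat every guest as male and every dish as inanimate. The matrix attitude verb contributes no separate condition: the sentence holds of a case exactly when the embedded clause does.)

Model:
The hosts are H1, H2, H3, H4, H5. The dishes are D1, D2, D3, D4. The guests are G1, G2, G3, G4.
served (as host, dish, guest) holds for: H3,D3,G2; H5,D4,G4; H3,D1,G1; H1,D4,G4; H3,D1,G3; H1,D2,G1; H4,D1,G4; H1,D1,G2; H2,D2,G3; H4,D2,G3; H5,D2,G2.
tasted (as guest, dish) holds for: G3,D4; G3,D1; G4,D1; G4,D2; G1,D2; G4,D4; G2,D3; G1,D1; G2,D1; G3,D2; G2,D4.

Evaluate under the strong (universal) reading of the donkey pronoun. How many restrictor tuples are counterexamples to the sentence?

1

"him" takes "a guest" as antecedent and "it" takes "a dish"; both are donkey pronouns co-varying with the restrictor.
Strong reading: for every (h,d,g) with served(h,d,g), tasted(g,d).
Restrictor triples: (H1,D1,G2)→tasted(G2,D1) ✓  (H1,D2,G1)→tasted(G1,D2) ✓  (H1,D4,G4)→tasted(G4,D4) ✓  (H2,D2,G3)→tasted(G3,D2) ✓  (H3,D1,G1)→tasted(G1,D1) ✓  (H3,D1,G3)→tasted(G3,D1) ✓  (H3,D3,G2)→tasted(G2,D3) ✓  (H4,D1,G4)→tasted(G4,D1) ✓  (H4,D2,G3)→tasted(G3,D2) ✓  (H5,D2,G2)→tasted(G2,D2) ✗  (H5,D4,G4)→tasted(G4,D4) ✓
Counterexamples (restrictor triples failing the scope): 1.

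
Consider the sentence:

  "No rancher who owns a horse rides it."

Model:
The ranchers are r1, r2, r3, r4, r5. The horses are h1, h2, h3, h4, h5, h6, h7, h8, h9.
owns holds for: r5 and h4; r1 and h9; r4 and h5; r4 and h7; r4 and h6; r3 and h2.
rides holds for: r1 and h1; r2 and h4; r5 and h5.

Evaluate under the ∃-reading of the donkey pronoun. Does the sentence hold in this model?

"it" takes "a horse" as antecedent — a donkey pronoun bound across the clause boundary.
Truth condition: for no (r,h) with owns(r,h) does rides(r,h) hold.
Restrictor pairs — does the scope hold? (r1,h9):fails  (r3,h2):fails  (r4,h5):fails  (r4,h6):fails  (r4,h7):fails  (r5,h4):fails
Scope holds for no restrictor pair, so the sentence is true.

True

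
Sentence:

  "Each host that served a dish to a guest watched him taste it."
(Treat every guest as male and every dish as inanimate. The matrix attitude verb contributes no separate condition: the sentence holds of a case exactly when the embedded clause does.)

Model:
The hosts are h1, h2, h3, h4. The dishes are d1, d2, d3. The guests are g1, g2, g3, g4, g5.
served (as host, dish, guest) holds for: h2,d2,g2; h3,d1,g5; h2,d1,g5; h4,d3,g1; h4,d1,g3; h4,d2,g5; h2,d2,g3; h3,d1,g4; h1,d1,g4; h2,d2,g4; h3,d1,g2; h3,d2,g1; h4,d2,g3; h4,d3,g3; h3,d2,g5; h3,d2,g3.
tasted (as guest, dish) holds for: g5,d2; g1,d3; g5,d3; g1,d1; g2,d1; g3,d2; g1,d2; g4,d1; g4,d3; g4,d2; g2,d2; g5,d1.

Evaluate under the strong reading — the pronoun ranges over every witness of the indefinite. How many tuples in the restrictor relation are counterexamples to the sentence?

"him" takes "a guest" as antecedent and "it" takes "a dish"; both are donkey pronouns co-varying with the restrictor.
Strong reading: for every (h,d,g) with served(h,d,g), tasted(g,d).
Restrictor triples: (h1,d1,g4)→tasted(g4,d1) ✓  (h2,d1,g5)→tasted(g5,d1) ✓  (h2,d2,g2)→tasted(g2,d2) ✓  (h2,d2,g3)→tasted(g3,d2) ✓  (h2,d2,g4)→tasted(g4,d2) ✓  (h3,d1,g2)→tasted(g2,d1) ✓  (h3,d1,g4)→tasted(g4,d1) ✓  (h3,d1,g5)→tasted(g5,d1) ✓  (h3,d2,g1)→tasted(g1,d2) ✓  (h3,d2,g3)→tasted(g3,d2) ✓  (h3,d2,g5)→tasted(g5,d2) ✓  (h4,d1,g3)→tasted(g3,d1) ✗  (h4,d2,g3)→tasted(g3,d2) ✓  (h4,d2,g5)→tasted(g5,d2) ✓  (h4,d3,g1)→tasted(g1,d3) ✓  (h4,d3,g3)→tasted(g3,d3) ✗
Counterexamples (restrictor triples failing the scope): 2.

2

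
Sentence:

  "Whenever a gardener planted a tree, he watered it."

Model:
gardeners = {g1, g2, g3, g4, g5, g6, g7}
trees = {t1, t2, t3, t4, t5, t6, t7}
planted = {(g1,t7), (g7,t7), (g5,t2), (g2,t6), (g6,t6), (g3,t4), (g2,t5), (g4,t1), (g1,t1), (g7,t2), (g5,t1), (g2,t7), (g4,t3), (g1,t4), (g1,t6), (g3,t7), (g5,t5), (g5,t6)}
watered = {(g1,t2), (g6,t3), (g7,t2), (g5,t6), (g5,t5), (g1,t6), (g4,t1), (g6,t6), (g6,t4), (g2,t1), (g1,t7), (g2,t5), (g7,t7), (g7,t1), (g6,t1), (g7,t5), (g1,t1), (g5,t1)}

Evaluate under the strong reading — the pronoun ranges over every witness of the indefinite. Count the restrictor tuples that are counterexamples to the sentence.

7

"it" takes "a tree" as antecedent — a donkey pronoun bound across the clause boundary.
Strong reading: for every (g,t) with planted(g,t), watered(g,t).
Restrictor pairs: (g1,t1) ✓  (g1,t4) ✗  (g1,t6) ✓  (g1,t7) ✓  (g2,t5) ✓  (g2,t6) ✗  (g2,t7) ✗  (g3,t4) ✗  (g3,t7) ✗  (g4,t1) ✓  (g4,t3) ✗  (g5,t1) ✓  (g5,t2) ✗  (g5,t5) ✓  (g5,t6) ✓  (g6,t6) ✓  (g7,t2) ✓  (g7,t7) ✓
Counterexamples (restrictor pairs failing the scope): 7.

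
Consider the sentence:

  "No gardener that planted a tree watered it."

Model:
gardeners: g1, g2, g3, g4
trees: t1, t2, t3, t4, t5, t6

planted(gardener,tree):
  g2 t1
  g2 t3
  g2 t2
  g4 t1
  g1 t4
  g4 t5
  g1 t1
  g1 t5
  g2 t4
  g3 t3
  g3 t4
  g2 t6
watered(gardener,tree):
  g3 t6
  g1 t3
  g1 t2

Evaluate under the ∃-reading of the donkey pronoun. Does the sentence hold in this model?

True

"it" takes "a tree" as antecedent — a donkey pronoun bound across the clause boundary.
Truth condition: for no (g,t) with planted(g,t) does watered(g,t) hold.
Restrictor pairs — does the scope hold? (g1,t1):fails  (g1,t4):fails  (g1,t5):fails  (g2,t1):fails  (g2,t2):fails  (g2,t3):fails  (g2,t4):fails  (g2,t6):fails  (g3,t3):fails  (g3,t4):fails  (g4,t1):fails  (g4,t5):fails
Scope holds for no restrictor pair, so the sentence is true.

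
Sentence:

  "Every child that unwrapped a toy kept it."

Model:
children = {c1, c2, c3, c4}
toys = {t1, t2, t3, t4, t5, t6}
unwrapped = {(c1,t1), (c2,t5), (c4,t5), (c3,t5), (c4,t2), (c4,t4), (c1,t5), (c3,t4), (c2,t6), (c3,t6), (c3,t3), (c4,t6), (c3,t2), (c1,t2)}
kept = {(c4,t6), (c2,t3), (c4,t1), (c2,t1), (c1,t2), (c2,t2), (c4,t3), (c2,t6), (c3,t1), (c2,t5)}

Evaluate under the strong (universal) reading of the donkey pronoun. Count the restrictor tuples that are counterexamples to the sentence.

10

"it" takes "a toy" as antecedent — a donkey pronoun bound across the clause boundary.
Strong reading: for every (c,t) with unwrapped(c,t), kept(c,t).
Restrictor pairs: (c1,t1) ✗  (c1,t2) ✓  (c1,t5) ✗  (c2,t5) ✓  (c2,t6) ✓  (c3,t2) ✗  (c3,t3) ✗  (c3,t4) ✗  (c3,t5) ✗  (c3,t6) ✗  (c4,t2) ✗  (c4,t4) ✗  (c4,t5) ✗  (c4,t6) ✓
Counterexamples (restrictor pairs failing the scope): 10.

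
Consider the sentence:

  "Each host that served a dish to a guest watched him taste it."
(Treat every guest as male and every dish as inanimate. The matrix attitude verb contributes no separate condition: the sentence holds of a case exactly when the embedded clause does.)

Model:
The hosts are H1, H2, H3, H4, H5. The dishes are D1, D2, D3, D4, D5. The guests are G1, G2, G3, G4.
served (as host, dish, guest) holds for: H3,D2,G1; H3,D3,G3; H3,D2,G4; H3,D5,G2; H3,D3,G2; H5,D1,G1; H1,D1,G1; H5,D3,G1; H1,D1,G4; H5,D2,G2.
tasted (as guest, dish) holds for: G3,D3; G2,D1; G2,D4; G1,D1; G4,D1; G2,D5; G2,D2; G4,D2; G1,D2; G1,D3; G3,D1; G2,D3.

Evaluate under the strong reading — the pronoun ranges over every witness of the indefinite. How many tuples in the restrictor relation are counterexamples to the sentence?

"him" takes "a guest" as antecedent and "it" takes "a dish"; both are donkey pronouns co-varying with the restrictor.
Strong reading: for every (h,d,g) with served(h,d,g), tasted(g,d).
Restrictor triples: (H1,D1,G1)→tasted(G1,D1) ✓  (H1,D1,G4)→tasted(G4,D1) ✓  (H3,D2,G1)→tasted(G1,D2) ✓  (H3,D2,G4)→tasted(G4,D2) ✓  (H3,D3,G2)→tasted(G2,D3) ✓  (H3,D3,G3)→tasted(G3,D3) ✓  (H3,D5,G2)→tasted(G2,D5) ✓  (H5,D1,G1)→tasted(G1,D1) ✓  (H5,D2,G2)→tasted(G2,D2) ✓  (H5,D3,G1)→tasted(G1,D3) ✓
Counterexamples (restrictor triples failing the scope): 0.

0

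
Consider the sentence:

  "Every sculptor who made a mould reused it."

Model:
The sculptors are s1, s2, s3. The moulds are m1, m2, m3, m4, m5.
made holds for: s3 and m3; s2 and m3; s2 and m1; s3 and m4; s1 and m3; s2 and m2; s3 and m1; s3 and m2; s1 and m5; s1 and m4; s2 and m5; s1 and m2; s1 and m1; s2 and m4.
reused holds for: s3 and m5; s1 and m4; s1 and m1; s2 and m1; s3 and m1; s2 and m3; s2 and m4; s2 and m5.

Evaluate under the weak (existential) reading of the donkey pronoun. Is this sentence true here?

"it" takes "a mould" as antecedent — a donkey pronoun bound across the clause boundary.
Weak reading: every sculptor s with some made-mould has at least one made-mould m such that reused(s,m).
Per sculptor: s1:✓  s2:✓  s3:✓
Every sculptor in the restrictor has a witness.

True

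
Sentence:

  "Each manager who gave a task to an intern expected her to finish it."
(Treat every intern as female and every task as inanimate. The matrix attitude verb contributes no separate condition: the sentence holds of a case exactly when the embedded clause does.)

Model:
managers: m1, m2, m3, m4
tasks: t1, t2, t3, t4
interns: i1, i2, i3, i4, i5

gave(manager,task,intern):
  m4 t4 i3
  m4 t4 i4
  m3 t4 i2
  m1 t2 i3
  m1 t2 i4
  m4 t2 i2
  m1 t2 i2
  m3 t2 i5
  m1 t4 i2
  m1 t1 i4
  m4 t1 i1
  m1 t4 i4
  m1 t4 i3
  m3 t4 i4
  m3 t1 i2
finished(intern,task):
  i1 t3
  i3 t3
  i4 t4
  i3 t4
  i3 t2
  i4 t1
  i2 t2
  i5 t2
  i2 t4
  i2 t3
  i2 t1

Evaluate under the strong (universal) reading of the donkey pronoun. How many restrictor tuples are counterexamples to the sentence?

"her" takes "an intern" as antecedent and "it" takes "a task"; both are donkey pronouns co-varying with the restrictor.
Strong reading: for every (m,t,i) with gave(m,t,i), finished(i,t).
Restrictor triples: (m1,t1,i4)→finished(i4,t1) ✓  (m1,t2,i2)→finished(i2,t2) ✓  (m1,t2,i3)→finished(i3,t2) ✓  (m1,t2,i4)→finished(i4,t2) ✗  (m1,t4,i2)→finished(i2,t4) ✓  (m1,t4,i3)→finished(i3,t4) ✓  (m1,t4,i4)→finished(i4,t4) ✓  (m3,t1,i2)→finished(i2,t1) ✓  (m3,t2,i5)→finished(i5,t2) ✓  (m3,t4,i2)→finished(i2,t4) ✓  (m3,t4,i4)→finished(i4,t4) ✓  (m4,t1,i1)→finished(i1,t1) ✗  (m4,t2,i2)→finished(i2,t2) ✓  (m4,t4,i3)→finished(i3,t4) ✓  (m4,t4,i4)→finished(i4,t4) ✓
Counterexamples (restrictor triples failing the scope): 2.

2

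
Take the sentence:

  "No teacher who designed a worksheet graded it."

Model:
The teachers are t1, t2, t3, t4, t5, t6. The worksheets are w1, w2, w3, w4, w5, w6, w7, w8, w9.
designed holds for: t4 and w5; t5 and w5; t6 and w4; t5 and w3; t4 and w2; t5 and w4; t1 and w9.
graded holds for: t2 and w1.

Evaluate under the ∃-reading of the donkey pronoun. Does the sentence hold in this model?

True

"it" takes "a worksheet" as antecedent — a donkey pronoun bound across the clause boundary.
Truth condition: for no (t,w) with designed(t,w) does graded(t,w) hold.
Restrictor pairs — does the scope hold? (t1,w9):fails  (t4,w2):fails  (t4,w5):fails  (t5,w3):fails  (t5,w4):fails  (t5,w5):fails  (t6,w4):fails
Scope holds for no restrictor pair, so the sentence is true.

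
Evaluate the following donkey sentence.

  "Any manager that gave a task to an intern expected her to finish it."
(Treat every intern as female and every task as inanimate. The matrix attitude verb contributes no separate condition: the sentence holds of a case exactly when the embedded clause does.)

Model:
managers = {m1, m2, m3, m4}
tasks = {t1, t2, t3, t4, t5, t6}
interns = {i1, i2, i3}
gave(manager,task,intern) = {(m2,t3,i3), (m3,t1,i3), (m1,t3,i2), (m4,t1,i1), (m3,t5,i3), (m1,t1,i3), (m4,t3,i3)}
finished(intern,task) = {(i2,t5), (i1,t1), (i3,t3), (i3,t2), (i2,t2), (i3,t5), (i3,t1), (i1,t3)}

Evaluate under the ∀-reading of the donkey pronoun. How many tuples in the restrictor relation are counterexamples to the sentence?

1

"her" takes "an intern" as antecedent and "it" takes "a task"; both are donkey pronouns co-varying with the restrictor.
Strong reading: for every (m,t,i) with gave(m,t,i), finished(i,t).
Restrictor triples: (m1,t1,i3)→finished(i3,t1) ✓  (m1,t3,i2)→finished(i2,t3) ✗  (m2,t3,i3)→finished(i3,t3) ✓  (m3,t1,i3)→finished(i3,t1) ✓  (m3,t5,i3)→finished(i3,t5) ✓  (m4,t1,i1)→finished(i1,t1) ✓  (m4,t3,i3)→finished(i3,t3) ✓
Counterexamples (restrictor triples failing the scope): 1.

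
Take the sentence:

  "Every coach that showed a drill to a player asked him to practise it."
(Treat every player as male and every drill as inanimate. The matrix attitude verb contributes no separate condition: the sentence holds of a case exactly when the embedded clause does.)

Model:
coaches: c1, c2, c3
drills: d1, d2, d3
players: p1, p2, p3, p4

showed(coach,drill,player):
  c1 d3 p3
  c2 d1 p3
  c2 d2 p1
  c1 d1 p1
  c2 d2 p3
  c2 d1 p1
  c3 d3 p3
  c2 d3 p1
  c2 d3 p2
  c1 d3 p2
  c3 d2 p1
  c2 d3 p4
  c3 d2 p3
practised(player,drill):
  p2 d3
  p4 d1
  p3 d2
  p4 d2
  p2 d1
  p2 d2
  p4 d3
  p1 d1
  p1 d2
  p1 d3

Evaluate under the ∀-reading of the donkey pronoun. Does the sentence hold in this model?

"him" takes "a player" as antecedent and "it" takes "a drill"; both are donkey pronouns co-varying with the restrictor.
Strong reading: for every (c,d,p) with showed(c,d,p), practised(p,d).
Restrictor triples: (c1,d1,p1)→practised(p1,d1) ✓  (c1,d3,p2)→practised(p2,d3) ✓  (c1,d3,p3)→practised(p3,d3) ✗  (c2,d1,p1)→practised(p1,d1) ✓  (c2,d1,p3)→practised(p3,d1) ✗  (c2,d2,p1)→practised(p1,d2) ✓  (c2,d2,p3)→practised(p3,d2) ✓  (c2,d3,p1)→practised(p1,d3) ✓  (c2,d3,p2)→practised(p2,d3) ✓  (c2,d3,p4)→practised(p4,d3) ✓  (c3,d2,p1)→practised(p1,d2) ✓  (c3,d2,p3)→practised(p3,d2) ✓  (c3,d3,p3)→practised(p3,d3) ✗
Counterexample: (c1,d3,p3) — practised(p3,d3) does not hold.

False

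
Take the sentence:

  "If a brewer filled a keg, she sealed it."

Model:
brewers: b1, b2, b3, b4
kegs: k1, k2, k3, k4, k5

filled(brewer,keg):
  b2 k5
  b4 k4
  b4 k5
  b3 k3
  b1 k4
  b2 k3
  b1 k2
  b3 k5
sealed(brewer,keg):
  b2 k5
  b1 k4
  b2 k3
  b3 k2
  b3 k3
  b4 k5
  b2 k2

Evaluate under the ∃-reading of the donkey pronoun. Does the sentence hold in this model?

"it" takes "a keg" as antecedent — a donkey pronoun bound across the clause boundary.
Weak reading: every brewer b with some filled-keg has at least one filled-keg k such that sealed(b,k).
Per brewer: b1:✓  b2:✓  b3:✓  b4:✓
Every brewer in the restrictor has a witness.

True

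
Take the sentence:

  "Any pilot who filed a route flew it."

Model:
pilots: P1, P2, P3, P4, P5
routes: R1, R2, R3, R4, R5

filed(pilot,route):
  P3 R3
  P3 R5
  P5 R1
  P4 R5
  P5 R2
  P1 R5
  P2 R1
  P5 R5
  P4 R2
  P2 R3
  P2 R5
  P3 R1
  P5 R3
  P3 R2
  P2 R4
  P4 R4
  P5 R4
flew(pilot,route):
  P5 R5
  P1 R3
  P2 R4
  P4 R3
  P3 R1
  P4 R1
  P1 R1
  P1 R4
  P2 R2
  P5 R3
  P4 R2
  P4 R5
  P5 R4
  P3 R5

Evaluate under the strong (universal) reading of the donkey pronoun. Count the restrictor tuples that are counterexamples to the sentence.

9

"it" takes "a route" as antecedent — a donkey pronoun bound across the clause boundary.
Strong reading: for every (p,r) with filed(p,r), flew(p,r).
Restrictor pairs: (P1,R5) ✗  (P2,R1) ✗  (P2,R3) ✗  (P2,R4) ✓  (P2,R5) ✗  (P3,R1) ✓  (P3,R2) ✗  (P3,R3) ✗  (P3,R5) ✓  (P4,R2) ✓  (P4,R4) ✗  (P4,R5) ✓  (P5,R1) ✗  (P5,R2) ✗  (P5,R3) ✓  (P5,R4) ✓  (P5,R5) ✓
Counterexamples (restrictor pairs failing the scope): 9.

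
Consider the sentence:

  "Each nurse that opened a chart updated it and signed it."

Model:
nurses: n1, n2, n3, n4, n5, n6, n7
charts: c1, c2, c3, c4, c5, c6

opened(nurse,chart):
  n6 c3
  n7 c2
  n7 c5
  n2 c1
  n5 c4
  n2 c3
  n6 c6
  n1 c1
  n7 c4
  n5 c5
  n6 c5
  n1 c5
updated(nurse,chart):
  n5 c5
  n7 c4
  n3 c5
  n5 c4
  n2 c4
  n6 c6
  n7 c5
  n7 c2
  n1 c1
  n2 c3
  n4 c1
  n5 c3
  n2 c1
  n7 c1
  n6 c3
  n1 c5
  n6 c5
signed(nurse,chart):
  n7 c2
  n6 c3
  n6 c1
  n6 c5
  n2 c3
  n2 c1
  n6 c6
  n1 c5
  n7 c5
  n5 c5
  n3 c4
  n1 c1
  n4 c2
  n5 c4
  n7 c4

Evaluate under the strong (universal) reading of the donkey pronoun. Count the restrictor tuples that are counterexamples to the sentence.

"it" takes "a chart" as antecedent — a donkey pronoun bound across the clause boundary.
Strong reading: for every (n,c) with opened(n,c), updated(n,c) ∧ signed(n,c).
Restrictor pairs: (n1,c1) ✓  (n1,c5) ✓  (n2,c1) ✓  (n2,c3) ✓  (n5,c4) ✓  (n5,c5) ✓  (n6,c3) ✓  (n6,c5) ✓  (n6,c6) ✓  (n7,c2) ✓  (n7,c4) ✓  (n7,c5) ✓
Counterexamples (restrictor pairs failing the scope): 0.

0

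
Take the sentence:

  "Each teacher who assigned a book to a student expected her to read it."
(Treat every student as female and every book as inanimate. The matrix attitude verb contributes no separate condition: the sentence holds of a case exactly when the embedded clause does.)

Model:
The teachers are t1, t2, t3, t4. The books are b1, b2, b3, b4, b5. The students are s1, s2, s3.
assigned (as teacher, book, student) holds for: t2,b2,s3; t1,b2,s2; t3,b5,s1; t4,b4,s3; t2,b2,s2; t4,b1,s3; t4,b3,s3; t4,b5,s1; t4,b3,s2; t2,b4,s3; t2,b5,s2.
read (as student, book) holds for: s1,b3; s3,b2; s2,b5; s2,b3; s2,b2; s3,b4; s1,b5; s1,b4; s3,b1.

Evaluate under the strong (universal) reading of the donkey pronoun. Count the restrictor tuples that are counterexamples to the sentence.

"her" takes "a student" as antecedent and "it" takes "a book"; both are donkey pronouns co-varying with the restrictor.
Strong reading: for every (t,b,s) with assigned(t,b,s), read(s,b).
Restrictor triples: (t1,b2,s2)→read(s2,b2) ✓  (t2,b2,s2)→read(s2,b2) ✓  (t2,b2,s3)→read(s3,b2) ✓  (t2,b4,s3)→read(s3,b4) ✓  (t2,b5,s2)→read(s2,b5) ✓  (t3,b5,s1)→read(s1,b5) ✓  (t4,b1,s3)→read(s3,b1) ✓  (t4,b3,s2)→read(s2,b3) ✓  (t4,b3,s3)→read(s3,b3) ✗  (t4,b4,s3)→read(s3,b4) ✓  (t4,b5,s1)→read(s1,b5) ✓
Counterexamples (restrictor triples failing the scope): 1.

1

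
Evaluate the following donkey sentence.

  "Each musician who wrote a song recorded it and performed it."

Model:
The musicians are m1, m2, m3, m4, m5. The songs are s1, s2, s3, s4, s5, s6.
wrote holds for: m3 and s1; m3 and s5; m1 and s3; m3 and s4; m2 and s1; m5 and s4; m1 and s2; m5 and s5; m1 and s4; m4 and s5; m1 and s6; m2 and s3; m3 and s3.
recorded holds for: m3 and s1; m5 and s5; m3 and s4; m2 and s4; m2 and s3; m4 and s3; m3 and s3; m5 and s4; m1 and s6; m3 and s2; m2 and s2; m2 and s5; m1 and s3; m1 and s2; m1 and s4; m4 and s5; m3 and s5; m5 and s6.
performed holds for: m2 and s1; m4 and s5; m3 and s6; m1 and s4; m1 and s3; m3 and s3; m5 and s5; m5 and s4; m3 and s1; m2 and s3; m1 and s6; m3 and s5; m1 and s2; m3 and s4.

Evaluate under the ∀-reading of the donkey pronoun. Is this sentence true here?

False

"it" takes "a song" as antecedent — a donkey pronoun bound across the clause boundary.
Strong reading: for every (m,s) with wrote(m,s), recorded(m,s) ∧ performed(m,s).
Restrictor pairs: (m1,s2) ✓  (m1,s3) ✓  (m1,s4) ✓  (m1,s6) ✓  (m2,s1) ✗  (m2,s3) ✓  (m3,s1) ✓  (m3,s3) ✓  (m3,s4) ✓  (m3,s5) ✓  (m4,s5) ✓  (m5,s4) ✓  (m5,s5) ✓
Counterexample: (m2,s1) is in wrote but fails the scope.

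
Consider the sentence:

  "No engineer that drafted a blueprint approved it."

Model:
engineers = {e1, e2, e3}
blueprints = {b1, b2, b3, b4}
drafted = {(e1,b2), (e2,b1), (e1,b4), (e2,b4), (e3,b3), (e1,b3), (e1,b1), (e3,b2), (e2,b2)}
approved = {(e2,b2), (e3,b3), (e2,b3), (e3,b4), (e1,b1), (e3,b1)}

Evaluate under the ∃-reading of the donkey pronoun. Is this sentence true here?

False

"it" takes "a blueprint" as antecedent — a donkey pronoun bound across the clause boundary.
Truth condition: for no (e,b) with drafted(e,b) does approved(e,b) hold.
Restrictor pairs — does the scope hold? (e1,b1):holds  (e1,b2):fails  (e1,b3):fails  (e1,b4):fails  (e2,b1):fails  (e2,b2):holds  (e2,b4):fails  (e3,b2):fails  (e3,b3):holds
Scope holds for 3 pair(s), so the sentence is false.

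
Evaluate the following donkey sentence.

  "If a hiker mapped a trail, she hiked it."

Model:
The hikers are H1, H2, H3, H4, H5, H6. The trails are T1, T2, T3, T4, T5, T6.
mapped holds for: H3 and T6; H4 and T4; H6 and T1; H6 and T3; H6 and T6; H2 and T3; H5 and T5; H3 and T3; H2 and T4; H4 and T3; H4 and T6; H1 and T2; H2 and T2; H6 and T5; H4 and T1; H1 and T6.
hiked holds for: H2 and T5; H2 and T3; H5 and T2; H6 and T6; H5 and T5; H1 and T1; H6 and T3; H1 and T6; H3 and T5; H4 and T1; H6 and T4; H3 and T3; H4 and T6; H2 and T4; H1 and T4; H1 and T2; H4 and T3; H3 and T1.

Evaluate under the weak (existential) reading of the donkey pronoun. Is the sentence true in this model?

"it" takes "a trail" as antecedent — a donkey pronoun bound across the clause boundary.
Weak reading: every hiker h with some mapped-trail has at least one mapped-trail t such that hiked(h,t).
Per hiker: H1:✓  H2:✓  H3:✓  H4:✓  H5:✓  H6:✓
Every hiker in the restrictor has a witness.

True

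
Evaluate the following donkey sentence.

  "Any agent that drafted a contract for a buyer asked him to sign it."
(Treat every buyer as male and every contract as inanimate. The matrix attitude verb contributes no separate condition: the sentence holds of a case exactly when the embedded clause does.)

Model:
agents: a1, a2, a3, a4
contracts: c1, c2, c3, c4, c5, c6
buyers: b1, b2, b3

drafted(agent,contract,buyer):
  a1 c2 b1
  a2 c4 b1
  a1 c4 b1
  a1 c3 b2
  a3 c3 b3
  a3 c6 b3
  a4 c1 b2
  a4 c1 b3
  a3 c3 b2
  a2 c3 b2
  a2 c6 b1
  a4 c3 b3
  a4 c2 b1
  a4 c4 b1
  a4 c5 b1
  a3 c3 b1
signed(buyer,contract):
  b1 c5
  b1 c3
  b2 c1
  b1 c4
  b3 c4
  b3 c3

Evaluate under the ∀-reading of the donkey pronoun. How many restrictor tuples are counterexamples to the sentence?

"him" takes "a buyer" as antecedent and "it" takes "a contract"; both are donkey pronouns co-varying with the restrictor.
Strong reading: for every (a,c,b) with drafted(a,c,b), signed(b,c).
Restrictor triples: (a1,c2,b1)→signed(b1,c2) ✗  (a1,c3,b2)→signed(b2,c3) ✗  (a1,c4,b1)→signed(b1,c4) ✓  (a2,c3,b2)→signed(b2,c3) ✗  (a2,c4,b1)→signed(b1,c4) ✓  (a2,c6,b1)→signed(b1,c6) ✗  (a3,c3,b1)→signed(b1,c3) ✓  (a3,c3,b2)→signed(b2,c3) ✗  (a3,c3,b3)→signed(b3,c3) ✓  (a3,c6,b3)→signed(b3,c6) ✗  (a4,c1,b2)→signed(b2,c1) ✓  (a4,c1,b3)→signed(b3,c1) ✗  (a4,c2,b1)→signed(b1,c2) ✗  (a4,c3,b3)→signed(b3,c3) ✓  (a4,c4,b1)→signed(b1,c4) ✓  (a4,c5,b1)→signed(b1,c5) ✓
Counterexamples (restrictor triples failing the scope): 8.

8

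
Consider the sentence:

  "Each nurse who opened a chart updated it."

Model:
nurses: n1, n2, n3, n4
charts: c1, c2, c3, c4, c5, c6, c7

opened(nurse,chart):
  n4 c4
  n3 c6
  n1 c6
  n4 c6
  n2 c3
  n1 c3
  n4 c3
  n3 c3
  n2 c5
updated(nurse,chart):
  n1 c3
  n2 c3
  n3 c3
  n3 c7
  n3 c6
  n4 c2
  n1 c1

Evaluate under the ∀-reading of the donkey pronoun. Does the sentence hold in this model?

False

"it" takes "a chart" as antecedent — a donkey pronoun bound across the clause boundary.
Strong reading: for every (n,c) with opened(n,c), updated(n,c).
Restrictor pairs: (n1,c3) ✓  (n1,c6) ✗  (n2,c3) ✓  (n2,c5) ✗  (n3,c3) ✓  (n3,c6) ✓  (n4,c3) ✗  (n4,c4) ✗  (n4,c6) ✗
Counterexample: (n1,c6) is in opened but fails the scope.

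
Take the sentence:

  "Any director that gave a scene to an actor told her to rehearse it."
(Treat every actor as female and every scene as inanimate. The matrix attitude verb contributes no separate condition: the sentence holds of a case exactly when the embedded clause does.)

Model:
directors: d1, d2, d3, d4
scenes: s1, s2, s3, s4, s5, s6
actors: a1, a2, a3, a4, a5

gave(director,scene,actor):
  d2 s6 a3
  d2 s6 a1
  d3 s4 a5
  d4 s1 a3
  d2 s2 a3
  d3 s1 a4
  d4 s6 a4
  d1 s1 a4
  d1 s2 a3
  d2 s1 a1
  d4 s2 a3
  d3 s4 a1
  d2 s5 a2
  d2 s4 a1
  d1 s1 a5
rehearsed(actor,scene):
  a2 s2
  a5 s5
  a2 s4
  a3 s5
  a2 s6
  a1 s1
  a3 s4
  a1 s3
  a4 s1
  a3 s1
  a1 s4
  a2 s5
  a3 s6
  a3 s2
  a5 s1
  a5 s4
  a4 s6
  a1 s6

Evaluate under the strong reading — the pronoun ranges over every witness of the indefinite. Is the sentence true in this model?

True

"her" takes "an actor" as antecedent and "it" takes "a scene"; both are donkey pronouns co-varying with the restrictor.
Strong reading: for every (d,s,a) with gave(d,s,a), rehearsed(a,s).
Restrictor triples: (d1,s1,a4)→rehearsed(a4,s1) ✓  (d1,s1,a5)→rehearsed(a5,s1) ✓  (d1,s2,a3)→rehearsed(a3,s2) ✓  (d2,s1,a1)→rehearsed(a1,s1) ✓  (d2,s2,a3)→rehearsed(a3,s2) ✓  (d2,s4,a1)→rehearsed(a1,s4) ✓  (d2,s5,a2)→rehearsed(a2,s5) ✓  (d2,s6,a1)→rehearsed(a1,s6) ✓  (d2,s6,a3)→rehearsed(a3,s6) ✓  (d3,s1,a4)→rehearsed(a4,s1) ✓  (d3,s4,a1)→rehearsed(a1,s4) ✓  (d3,s4,a5)→rehearsed(a5,s4) ✓  (d4,s1,a3)→rehearsed(a3,s1) ✓  (d4,s2,a3)→rehearsed(a3,s2) ✓  (d4,s6,a4)→rehearsed(a4,s6) ✓
Every restrictor triple satisfies the scope.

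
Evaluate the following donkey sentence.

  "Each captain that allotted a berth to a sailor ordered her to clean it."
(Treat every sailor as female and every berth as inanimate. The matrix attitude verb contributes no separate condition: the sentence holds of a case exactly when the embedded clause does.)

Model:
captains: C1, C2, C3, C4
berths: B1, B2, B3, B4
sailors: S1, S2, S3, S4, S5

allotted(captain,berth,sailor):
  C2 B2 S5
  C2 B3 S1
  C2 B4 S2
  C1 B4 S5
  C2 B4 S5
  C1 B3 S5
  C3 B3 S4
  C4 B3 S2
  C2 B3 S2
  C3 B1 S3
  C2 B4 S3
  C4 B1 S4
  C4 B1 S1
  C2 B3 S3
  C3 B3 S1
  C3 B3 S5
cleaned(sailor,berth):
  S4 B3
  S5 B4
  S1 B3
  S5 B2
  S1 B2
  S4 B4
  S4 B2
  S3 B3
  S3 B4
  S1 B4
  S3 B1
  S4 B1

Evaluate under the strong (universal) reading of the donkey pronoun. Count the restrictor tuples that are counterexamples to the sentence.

6

"her" takes "a sailor" as antecedent and "it" takes "a berth"; both are donkey pronouns co-varying with the restrictor.
Strong reading: for every (c,b,s) with allotted(c,b,s), cleaned(s,b).
Restrictor triples: (C1,B3,S5)→cleaned(S5,B3) ✗  (C1,B4,S5)→cleaned(S5,B4) ✓  (C2,B2,S5)→cleaned(S5,B2) ✓  (C2,B3,S1)→cleaned(S1,B3) ✓  (C2,B3,S2)→cleaned(S2,B3) ✗  (C2,B3,S3)→cleaned(S3,B3) ✓  (C2,B4,S2)→cleaned(S2,B4) ✗  (C2,B4,S3)→cleaned(S3,B4) ✓  (C2,B4,S5)→cleaned(S5,B4) ✓  (C3,B1,S3)→cleaned(S3,B1) ✓  (C3,B3,S1)→cleaned(S1,B3) ✓  (C3,B3,S4)→cleaned(S4,B3) ✓  (C3,B3,S5)→cleaned(S5,B3) ✗  (C4,B1,S1)→cleaned(S1,B1) ✗  (C4,B1,S4)→cleaned(S4,B1) ✓  (C4,B3,S2)→cleaned(S2,B3) ✗
Counterexamples (restrictor triples failing the scope): 6.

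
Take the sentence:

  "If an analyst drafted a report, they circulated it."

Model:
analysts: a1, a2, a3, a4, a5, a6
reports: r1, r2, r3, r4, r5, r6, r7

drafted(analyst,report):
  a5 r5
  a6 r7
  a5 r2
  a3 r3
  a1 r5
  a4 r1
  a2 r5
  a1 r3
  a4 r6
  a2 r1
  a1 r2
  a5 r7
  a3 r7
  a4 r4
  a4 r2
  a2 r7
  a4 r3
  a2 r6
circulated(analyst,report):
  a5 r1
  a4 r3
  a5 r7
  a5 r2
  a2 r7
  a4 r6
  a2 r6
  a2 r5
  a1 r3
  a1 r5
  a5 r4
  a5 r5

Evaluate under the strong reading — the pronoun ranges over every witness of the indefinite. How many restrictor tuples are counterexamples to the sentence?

"it" takes "a report" as antecedent — a donkey pronoun bound across the clause boundary.
Strong reading: for every (a,r) with drafted(a,r), circulated(a,r).
Restrictor pairs: (a1,r2) ✗  (a1,r3) ✓  (a1,r5) ✓  (a2,r1) ✗  (a2,r5) ✓  (a2,r6) ✓  (a2,r7) ✓  (a3,r3) ✗  (a3,r7) ✗  (a4,r1) ✗  (a4,r2) ✗  (a4,r3) ✓  (a4,r4) ✗  (a4,r6) ✓  (a5,r2) ✓  (a5,r5) ✓  (a5,r7) ✓  (a6,r7) ✗
Counterexamples (restrictor pairs failing the scope): 8.

8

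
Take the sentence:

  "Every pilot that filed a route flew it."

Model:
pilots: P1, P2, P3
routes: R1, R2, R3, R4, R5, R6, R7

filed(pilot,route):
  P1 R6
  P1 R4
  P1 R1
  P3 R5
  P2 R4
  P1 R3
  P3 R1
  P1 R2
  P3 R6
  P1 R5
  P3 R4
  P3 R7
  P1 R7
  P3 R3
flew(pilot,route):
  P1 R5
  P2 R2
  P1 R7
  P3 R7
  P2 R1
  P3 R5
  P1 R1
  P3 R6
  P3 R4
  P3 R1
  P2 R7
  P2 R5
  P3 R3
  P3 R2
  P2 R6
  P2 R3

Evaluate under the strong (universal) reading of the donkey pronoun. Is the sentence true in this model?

False

"it" takes "a route" as antecedent — a donkey pronoun bound across the clause boundary.
Strong reading: for every (p,r) with filed(p,r), flew(p,r).
Restrictor pairs: (P1,R1) ✓  (P1,R2) ✗  (P1,R3) ✗  (P1,R4) ✗  (P1,R5) ✓  (P1,R6) ✗  (P1,R7) ✓  (P2,R4) ✗  (P3,R1) ✓  (P3,R3) ✓  (P3,R4) ✓  (P3,R5) ✓  (P3,R6) ✓  (P3,R7) ✓
Counterexample: (P1,R2) is in filed but fails the scope.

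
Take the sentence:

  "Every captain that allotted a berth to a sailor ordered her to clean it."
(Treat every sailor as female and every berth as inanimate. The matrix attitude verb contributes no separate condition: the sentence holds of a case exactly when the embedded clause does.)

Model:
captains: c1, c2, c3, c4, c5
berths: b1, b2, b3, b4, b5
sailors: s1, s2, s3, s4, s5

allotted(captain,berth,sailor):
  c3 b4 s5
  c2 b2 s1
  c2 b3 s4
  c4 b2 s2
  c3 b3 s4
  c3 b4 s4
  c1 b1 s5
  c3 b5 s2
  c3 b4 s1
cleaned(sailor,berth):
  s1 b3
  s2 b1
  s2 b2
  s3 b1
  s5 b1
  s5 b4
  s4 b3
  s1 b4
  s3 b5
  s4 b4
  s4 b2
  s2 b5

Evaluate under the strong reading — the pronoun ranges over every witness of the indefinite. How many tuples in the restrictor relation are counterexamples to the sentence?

1

"her" takes "a sailor" as antecedent and "it" takes "a berth"; both are donkey pronouns co-varying with the restrictor.
Strong reading: for every (c,b,s) with allotted(c,b,s), cleaned(s,b).
Restrictor triples: (c1,b1,s5)→cleaned(s5,b1) ✓  (c2,b2,s1)→cleaned(s1,b2) ✗  (c2,b3,s4)→cleaned(s4,b3) ✓  (c3,b3,s4)→cleaned(s4,b3) ✓  (c3,b4,s1)→cleaned(s1,b4) ✓  (c3,b4,s4)→cleaned(s4,b4) ✓  (c3,b4,s5)→cleaned(s5,b4) ✓  (c3,b5,s2)→cleaned(s2,b5) ✓  (c4,b2,s2)→cleaned(s2,b2) ✓
Counterexamples (restrictor triples failing the scope): 1.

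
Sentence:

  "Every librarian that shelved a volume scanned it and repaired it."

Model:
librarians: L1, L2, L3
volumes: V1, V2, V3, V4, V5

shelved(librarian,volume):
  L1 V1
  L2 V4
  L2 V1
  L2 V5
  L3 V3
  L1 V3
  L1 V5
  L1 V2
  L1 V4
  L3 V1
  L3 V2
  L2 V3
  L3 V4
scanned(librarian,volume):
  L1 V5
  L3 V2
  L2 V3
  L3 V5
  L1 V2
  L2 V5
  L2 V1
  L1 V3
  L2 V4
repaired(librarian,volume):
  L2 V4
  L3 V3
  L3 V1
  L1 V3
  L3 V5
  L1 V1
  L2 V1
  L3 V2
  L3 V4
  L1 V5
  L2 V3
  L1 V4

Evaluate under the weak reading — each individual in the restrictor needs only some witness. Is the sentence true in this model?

True

"it" takes "a volume" as antecedent — a donkey pronoun bound across the clause boundary.
Weak reading: every librarian l with some shelved-volume has at least one shelved-volume v such that scanned(l,v) ∧ repaired(l,v).
Per librarian: L1:✓  L2:✓  L3:✓
Every librarian in the restrictor has a witness.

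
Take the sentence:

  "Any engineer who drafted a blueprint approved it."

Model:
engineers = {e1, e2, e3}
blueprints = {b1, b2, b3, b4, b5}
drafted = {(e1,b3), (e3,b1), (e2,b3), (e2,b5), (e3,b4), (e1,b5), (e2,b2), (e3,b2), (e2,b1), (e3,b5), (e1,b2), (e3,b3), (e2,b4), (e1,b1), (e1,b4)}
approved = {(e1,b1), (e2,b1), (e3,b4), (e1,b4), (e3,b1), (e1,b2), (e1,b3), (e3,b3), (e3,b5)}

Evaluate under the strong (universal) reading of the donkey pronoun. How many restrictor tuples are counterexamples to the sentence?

6

"it" takes "a blueprint" as antecedent — a donkey pronoun bound across the clause boundary.
Strong reading: for every (e,b) with drafted(e,b), approved(e,b).
Restrictor pairs: (e1,b1) ✓  (e1,b2) ✓  (e1,b3) ✓  (e1,b4) ✓  (e1,b5) ✗  (e2,b1) ✓  (e2,b2) ✗  (e2,b3) ✗  (e2,b4) ✗  (e2,b5) ✗  (e3,b1) ✓  (e3,b2) ✗  (e3,b3) ✓  (e3,b4) ✓  (e3,b5) ✓
Counterexamples (restrictor pairs failing the scope): 6.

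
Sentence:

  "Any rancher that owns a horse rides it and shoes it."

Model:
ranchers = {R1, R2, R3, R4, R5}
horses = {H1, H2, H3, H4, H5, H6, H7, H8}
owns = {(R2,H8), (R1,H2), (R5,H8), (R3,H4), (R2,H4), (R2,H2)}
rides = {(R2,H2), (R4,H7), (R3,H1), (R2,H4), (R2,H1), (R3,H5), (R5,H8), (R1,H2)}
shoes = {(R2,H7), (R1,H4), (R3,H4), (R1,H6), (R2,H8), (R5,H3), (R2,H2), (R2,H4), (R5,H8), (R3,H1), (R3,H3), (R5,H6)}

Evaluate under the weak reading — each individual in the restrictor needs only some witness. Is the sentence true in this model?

False

"it" takes "a horse" as antecedent — a donkey pronoun bound across the clause boundary.
Weak reading: every rancher r with some owns-horse has at least one owns-horse h such that rides(r,h) ∧ shoes(r,h).
Per rancher: R1:✗  R2:✓  R3:✗  R5:✓
R1 has no witness among its owns-horses.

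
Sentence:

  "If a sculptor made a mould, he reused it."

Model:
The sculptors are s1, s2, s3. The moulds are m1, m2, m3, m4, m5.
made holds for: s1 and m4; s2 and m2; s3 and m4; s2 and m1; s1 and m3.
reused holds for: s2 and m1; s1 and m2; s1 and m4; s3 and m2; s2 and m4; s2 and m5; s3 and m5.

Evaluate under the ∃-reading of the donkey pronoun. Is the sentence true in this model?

"it" takes "a mould" as antecedent — a donkey pronoun bound across the clause boundary.
Weak reading: every sculptor s with some made-mould has at least one made-mould m such that reused(s,m).
Per sculptor: s1:✓  s2:✓  s3:✗
s3 has no witness among its made-moulds.

False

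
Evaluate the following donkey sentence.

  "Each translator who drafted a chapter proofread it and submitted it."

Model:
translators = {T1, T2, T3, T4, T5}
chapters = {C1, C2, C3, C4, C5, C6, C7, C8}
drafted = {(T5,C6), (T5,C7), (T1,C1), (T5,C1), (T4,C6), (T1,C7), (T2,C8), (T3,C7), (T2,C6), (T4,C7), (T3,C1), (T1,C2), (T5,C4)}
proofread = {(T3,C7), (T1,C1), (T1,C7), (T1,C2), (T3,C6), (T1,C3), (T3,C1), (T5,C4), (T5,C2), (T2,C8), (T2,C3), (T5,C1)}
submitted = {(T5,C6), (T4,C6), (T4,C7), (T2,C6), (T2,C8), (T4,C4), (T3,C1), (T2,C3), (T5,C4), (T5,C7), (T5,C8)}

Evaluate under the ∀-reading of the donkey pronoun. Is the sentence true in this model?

False

"it" takes "a chapter" as antecedent — a donkey pronoun bound across the clause boundary.
Strong reading: for every (t,c) with drafted(t,c), proofread(t,c) ∧ submitted(t,c).
Restrictor pairs: (T1,C1) ✗  (T1,C2) ✗  (T1,C7) ✗  (T2,C6) ✗  (T2,C8) ✓  (T3,C1) ✓  (T3,C7) ✗  (T4,C6) ✗  (T4,C7) ✗  (T5,C1) ✗  (T5,C4) ✓  (T5,C6) ✗  (T5,C7) ✗
Counterexample: (T1,C1) is in drafted but fails the scope.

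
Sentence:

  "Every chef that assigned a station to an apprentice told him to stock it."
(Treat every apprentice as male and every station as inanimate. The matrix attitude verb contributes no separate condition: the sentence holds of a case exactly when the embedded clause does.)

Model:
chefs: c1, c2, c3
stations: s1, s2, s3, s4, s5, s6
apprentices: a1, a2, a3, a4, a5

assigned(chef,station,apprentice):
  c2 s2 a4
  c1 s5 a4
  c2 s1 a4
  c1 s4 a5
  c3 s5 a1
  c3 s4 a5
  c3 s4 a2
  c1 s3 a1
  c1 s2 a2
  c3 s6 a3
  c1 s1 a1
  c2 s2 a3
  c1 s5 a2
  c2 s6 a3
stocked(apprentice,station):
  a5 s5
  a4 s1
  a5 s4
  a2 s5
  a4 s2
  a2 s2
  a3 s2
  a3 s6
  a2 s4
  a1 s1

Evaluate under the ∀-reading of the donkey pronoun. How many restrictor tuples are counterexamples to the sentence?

3

"him" takes "an apprentice" as antecedent and "it" takes "a station"; both are donkey pronouns co-varying with the restrictor.
Strong reading: for every (c,s,a) with assigned(c,s,a), stocked(a,s).
Restrictor triples: (c1,s1,a1)→stocked(a1,s1) ✓  (c1,s2,a2)→stocked(a2,s2) ✓  (c1,s3,a1)→stocked(a1,s3) ✗  (c1,s4,a5)→stocked(a5,s4) ✓  (c1,s5,a2)→stocked(a2,s5) ✓  (c1,s5,a4)→stocked(a4,s5) ✗  (c2,s1,a4)→stocked(a4,s1) ✓  (c2,s2,a3)→stocked(a3,s2) ✓  (c2,s2,a4)→stocked(a4,s2) ✓  (c2,s6,a3)→stocked(a3,s6) ✓  (c3,s4,a2)→stocked(a2,s4) ✓  (c3,s4,a5)→stocked(a5,s4) ✓  (c3,s5,a1)→stocked(a1,s5) ✗  (c3,s6,a3)→stocked(a3,s6) ✓
Counterexamples (restrictor triples failing the scope): 3.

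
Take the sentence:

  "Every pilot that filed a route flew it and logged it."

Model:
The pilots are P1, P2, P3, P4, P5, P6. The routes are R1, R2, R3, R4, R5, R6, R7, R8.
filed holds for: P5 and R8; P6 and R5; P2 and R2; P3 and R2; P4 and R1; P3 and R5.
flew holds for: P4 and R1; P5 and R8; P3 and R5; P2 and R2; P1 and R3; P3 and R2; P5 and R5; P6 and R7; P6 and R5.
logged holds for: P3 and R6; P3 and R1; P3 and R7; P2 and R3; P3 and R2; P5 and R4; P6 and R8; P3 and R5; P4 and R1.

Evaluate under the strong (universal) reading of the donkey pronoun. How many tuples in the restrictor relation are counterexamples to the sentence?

"it" takes "a route" as antecedent — a donkey pronoun bound across the clause boundary.
Strong reading: for every (p,r) with filed(p,r), flew(p,r) ∧ logged(p,r).
Restrictor pairs: (P2,R2) ✗  (P3,R2) ✓  (P3,R5) ✓  (P4,R1) ✓  (P5,R8) ✗  (P6,R5) ✗
Counterexamples (restrictor pairs failing the scope): 3.

3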